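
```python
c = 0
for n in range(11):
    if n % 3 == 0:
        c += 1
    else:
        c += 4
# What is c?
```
Trace:
  c=0
  c=1, n=0
  c=5, n=1
  c=9, n=2
  c=10, n=3
  c=14, n=4
  c=18, n=5
  c=19, n=6
  c=23, n=7
  c=27, n=8
  c=28, n=9
  c=32, n=10

Final answer: 32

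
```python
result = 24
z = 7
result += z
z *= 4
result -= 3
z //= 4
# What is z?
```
Trace:
  result=24
  result=24, z=7
  result=31, z=7
  result=31, z=28
  result=28, z=28
  result=28, z=7

Final answer: 7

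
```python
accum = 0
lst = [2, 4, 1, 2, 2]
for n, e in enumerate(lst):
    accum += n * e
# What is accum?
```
Trace:
  accum=0
  accum=0, n=0, e=2
  accum=4, n=1, e=4
  accum=6, n=2, e=1
  accum=12, n=3, e=2
  accum=20, n=4, e=2

Final answer: 20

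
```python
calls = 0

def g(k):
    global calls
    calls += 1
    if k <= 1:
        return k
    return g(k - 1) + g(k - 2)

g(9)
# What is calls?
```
Call trace (a repeated sub-call is expanded the first time; later identical calls just restate its return value):
g(k=9)
  g(k=8)
    g(k=7)
      g(k=6)
        g(k=5)
          g(k=4)
            g(k=3)
              g(k=2)
                g(k=1)
                -> return 1
                g(k=0)
                -> return 0
              -> return 1
              g(k=1)
              -> return 1
            -> return 2
            g(k=2) -> return 1  (same call as traced above)
          -> return 3
          g(k=3) -> return 2  (same call as traced above)
        -> return 5
        g(k=4) -> return 3  (same call as traced above)
      -> return 8
      g(k=5) -> return 5  (same call as traced above)
    -> return 13
    g(k=6) -> return 8  (same call as traced above)
  -> return 21
  g(k=7) -> return 13  (same call as traced above)
-> return 34

calls is incremented once per call, so count the calls in each subtree. Let C(k) = number of calls made by g(k).
C(0) = C(1) = 1 (base case, no recursion); C(k) = 1 + C(k - 1) + C(k - 2) otherwise.
C(2) = 1 + C(1) + C(0) = 1 + 1 + 1 = 3
C(3) = 1 + C(2) + C(1) = 1 + 3 + 1 = 5
C(4) = 1 + C(3) + C(2) = 1 + 5 + 3 = 9
C(5) = 1 + C(4) + C(3) = 1 + 9 + 5 = 15
C(6) = 1 + C(5) + C(4) = 1 + 15 + 9 = 25
C(7) = 1 + C(6) + C(5) = 1 + 25 + 15 = 41
C(8) = 1 + C(7) + C(6) = 1 + 41 + 25 = 67
C(9) = 1 + C(8) + C(7) = 1 + 67 + 41 = 109
calls = C(9) = 109

Final answer: 109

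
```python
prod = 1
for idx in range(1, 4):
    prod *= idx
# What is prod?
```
Trace:
  prod=1
  prod=1, idx=1
  prod=2, idx=2
  prod=6, idx=3

Final answer: 6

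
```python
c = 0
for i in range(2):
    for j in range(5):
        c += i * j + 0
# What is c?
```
Trace:
  c=0
  c=0, i=0, j=0
  c=0, i=0, j=1
  c=0, i=0, j=2
  c=0, i=0, j=3
  c=0, i=0, j=4
  c=0, i=1, j=0
  c=1, i=1, j=1
  c=3, i=1, j=2
  c=6, i=1, j=3
  c=10, i=1, j=4

Final answer: 10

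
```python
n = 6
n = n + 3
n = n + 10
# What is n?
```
Trace:
  n=6
  n=9
  n=19

Final answer: 19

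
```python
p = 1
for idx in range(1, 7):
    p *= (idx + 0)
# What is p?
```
Trace:
  p=1
  p=1, idx=1
  p=2, idx=2
  p=6, idx=3
  p=24, idx=4
  p=120, idx=5
  p=720, idx=6

Final answer: 720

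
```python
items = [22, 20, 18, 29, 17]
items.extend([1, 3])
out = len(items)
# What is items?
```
Trace:
  items=[22, 20, 18, 29, 17]
  items=[22, 20, 18, 29, 17, 1, 3]
  items=[22, 20, 18, 29, 17, 1, 3], out=7

Final answer: [22, 20, 18, 29, 17, 1, 3]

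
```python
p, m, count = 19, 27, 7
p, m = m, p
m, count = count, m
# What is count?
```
Trace:
  p=19, m=27, count=7
  p=27, m=19, count=7
  p=27, m=7, count=19

Final answer: 19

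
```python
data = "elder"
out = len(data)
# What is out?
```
Trace:
  data='elder'
  data='elder', out=5

Final answer: 5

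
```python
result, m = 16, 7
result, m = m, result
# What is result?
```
Trace:
  result=16, m=7
  result=7, m=16

Final answer: 7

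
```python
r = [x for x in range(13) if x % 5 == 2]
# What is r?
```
Trace:
  x=0
  x=1
  x=2
  x=3
  x=4
  x=5
  x=6
  x=7
  x=8
  x=9
  x=10
  x=11
  x=12
  r=[2, 7, 12]

Final answer: [2, 7, 12]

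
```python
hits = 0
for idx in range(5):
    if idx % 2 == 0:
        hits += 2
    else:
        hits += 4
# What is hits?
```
Trace:
  hits=0
  hits=2, idx=0
  hits=6, idx=1
  hits=8, idx=2
  hits=12, idx=3
  hits=14, idx=4

Final answer: 14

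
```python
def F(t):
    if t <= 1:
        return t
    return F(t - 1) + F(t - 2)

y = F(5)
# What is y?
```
Call trace (a repeated sub-call is expanded the first time; later identical calls just restate its return value):
F(t=5)
  F(t=4)
    F(t=3)
      F(t=2)
        F(t=1)
        -> return 1
        F(t=0)
        -> return 0
      -> return 1
      F(t=1)
      -> return 1
    -> return 2
    F(t=2) -> return 1  (same call as traced above)
  -> return 3
  F(t=3) -> return 2  (same call as traced above)
-> return 5

Final answer: 5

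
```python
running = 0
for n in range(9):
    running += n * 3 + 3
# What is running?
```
Trace:
  running=0
  running=3, n=0
  running=9, n=1
  running=18, n=2
  running=30, n=3
  running=45, n=4
  running=63, n=5
  running=84, n=6
  running=108, n=7
  running=135, n=8

Final answer: 135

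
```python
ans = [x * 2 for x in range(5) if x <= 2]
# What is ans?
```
Trace:
  x=0
  x=1
  x=2
  x=3
  x=4
  ans=[0, 2, 4]

Final answer: [0, 2, 4]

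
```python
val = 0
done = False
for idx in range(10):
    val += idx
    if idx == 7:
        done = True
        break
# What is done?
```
Trace:
  val=0
  val=0, done=False
  val=0, done=False, idx=0
  val=1, done=False, idx=1
  val=3, done=False, idx=2
  val=6, done=False, idx=3
  val=10, done=False, idx=4
  val=15, done=False, idx=5
  val=21, done=False, idx=6
  val=28, done=True, idx=7

Final answer: True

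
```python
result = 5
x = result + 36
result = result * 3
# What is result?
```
Trace:
  result=5
  result=5, x=41
  result=15, x=41

Final answer: 15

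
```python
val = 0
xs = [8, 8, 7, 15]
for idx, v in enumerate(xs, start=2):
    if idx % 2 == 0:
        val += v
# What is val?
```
Trace:
  val=0
  val=8, idx=2, v=8
  val=8, idx=3, v=8
  val=15, idx=4, v=7
  val=15, idx=5, v=15

Final answer: 15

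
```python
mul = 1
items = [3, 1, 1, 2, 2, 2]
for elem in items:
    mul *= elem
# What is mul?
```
Trace:
  mul=1
  mul=3, elem=3
  mul=3, elem=1
  mul=3, elem=1
  mul=6, elem=2
  mul=12, elem=2
  mul=24, elem=2

Final answer: 24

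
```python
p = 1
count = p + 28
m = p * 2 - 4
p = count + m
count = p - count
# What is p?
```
Trace:
  p=1
  p=1, count=29
  p=1, count=29, m=-2
  p=27, count=29, m=-2
  p=27, count=-2, m=-2

Final answer: 27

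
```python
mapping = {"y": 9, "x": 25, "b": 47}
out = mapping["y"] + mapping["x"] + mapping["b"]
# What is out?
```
Trace:
  mapping={'y': 9, 'x': 25, 'b': 47}
  mapping={'y': 9, 'x': 25, 'b': 47}, out=81

Final answer: 81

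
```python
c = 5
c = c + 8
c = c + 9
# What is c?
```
Trace:
  c=5
  c=13
  c=22

Final answer: 22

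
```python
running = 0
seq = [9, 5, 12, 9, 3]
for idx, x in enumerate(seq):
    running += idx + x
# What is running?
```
Trace:
  running=0
  running=9, idx=0, x=9
  running=15, idx=1, x=5
  running=29, idx=2, x=12
  running=41, idx=3, x=9
  running=48, idx=4, x=3

Final answer: 48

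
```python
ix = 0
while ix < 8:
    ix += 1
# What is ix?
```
Trace:
  ix=0
  ix=1
  ix=2
  ix=3
  ix=4
  ix=5
  ix=6
  ix=7
  ix=8

Final answer: 8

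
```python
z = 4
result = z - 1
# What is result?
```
Trace:
  z=4
  z=4, result=3

Final answer: 3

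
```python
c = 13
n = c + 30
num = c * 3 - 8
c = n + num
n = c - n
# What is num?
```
Trace:
  c=13
  c=13, n=43
  c=13, n=43, num=31
  c=74, n=43, num=31
  c=74, n=31, num=31

Final answer: 31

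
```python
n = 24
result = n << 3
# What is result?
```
Trace:
  n=24
  n=24, result=192

Final answer: 192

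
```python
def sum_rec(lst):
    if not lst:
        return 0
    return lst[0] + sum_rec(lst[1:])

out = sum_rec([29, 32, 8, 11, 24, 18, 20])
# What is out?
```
Call trace:
sum_rec(lst=[29, 32, 8, 11, 24, 18, 20])
  sum_rec(lst=[32, 8, 11, 24, 18, 20])
    sum_rec(lst=[8, 11, 24, 18, 20])
      sum_rec(lst=[11, 24, 18, 20])
        sum_rec(lst=[24, 18, 20])
          sum_rec(lst=[18, 20])
            sum_rec(lst=[20])
              sum_rec(lst=[])
              -> return 0
            -> return 20
          -> return 38
        -> return 62
      -> return 73
    -> return 81
  -> return 113
-> return 142

Final answer: 142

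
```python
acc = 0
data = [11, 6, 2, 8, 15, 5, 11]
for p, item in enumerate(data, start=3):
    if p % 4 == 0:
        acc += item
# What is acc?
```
Trace:
  acc=0
  acc=0, p=3, item=11
  acc=6, p=4, item=6
  acc=6, p=5, item=2
  acc=6, p=6, item=8
  acc=6, p=7, item=15
  acc=11, p=8, item=5
  acc=11, p=9, item=11

Final answer: 11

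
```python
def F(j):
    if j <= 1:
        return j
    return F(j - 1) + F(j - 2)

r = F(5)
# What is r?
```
Call trace (a repeated sub-call is expanded the first time; later identical calls just restate its return value):
F(j=5)
  F(j=4)
    F(j=3)
      F(j=2)
        F(j=1)
        -> return 1
        F(j=0)
        -> return 0
      -> return 1
      F(j=1)
      -> return 1
    -> return 2
    F(j=2) -> return 1  (same call as traced above)
  -> return 3
  F(j=3) -> return 2  (same call as traced above)
-> return 5

Final answer: 5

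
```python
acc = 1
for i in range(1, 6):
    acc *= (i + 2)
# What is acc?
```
Trace:
  acc=1
  acc=3, i=1
  acc=12, i=2
  acc=60, i=3
  acc=360, i=4
  acc=2520, i=5

Final answer: 2520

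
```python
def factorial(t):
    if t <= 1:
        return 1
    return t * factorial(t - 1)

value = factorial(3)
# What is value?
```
Call trace:
factorial(t=3)
  factorial(t=2)
    factorial(t=1)
    -> return 1
  -> return 2
-> return 6

Final answer: 6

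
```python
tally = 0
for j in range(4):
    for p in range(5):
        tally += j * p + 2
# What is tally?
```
Trace:
  tally=0
  tally=2, j=0, p=0
  tally=4, j=0, p=1
  tally=6, j=0, p=2
  tally=8, j=0, p=3
  tally=10, j=0, p=4
  tally=12, j=1, p=0
  tally=15, j=1, p=1
  tally=19, j=1, p=2
  tally=24, j=1, p=3
  tally=30, j=1, p=4
  tally=32, j=2, p=0
  tally=36, j=2, p=1
  tally=42, j=2, p=2
  tally=50, j=2, p=3
  tally=60, j=2, p=4
  tally=62, j=3, p=0
  tally=67, j=3, p=1
  tally=75, j=3, p=2
  tally=86, j=3, p=3
  tally=100, j=3, p=4

Final answer: 100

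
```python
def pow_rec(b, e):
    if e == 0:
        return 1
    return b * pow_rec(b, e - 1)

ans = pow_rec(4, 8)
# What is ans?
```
Call trace:
pow_rec(b=4, e=8)
  pow_rec(b=4, e=7)
    pow_rec(b=4, e=6)
      pow_rec(b=4, e=5)
        pow_rec(b=4, e=4)
          pow_rec(b=4, e=3)
            pow_rec(b=4, e=2)
              pow_rec(b=4, e=1)
                pow_rec(b=4, e=0)
                -> return 1
              -> return 4
            -> return 16
          -> return 64
        -> return 256
      -> return 1024
    -> return 4096
  -> return 16384
-> return 65536

Final answer: 65536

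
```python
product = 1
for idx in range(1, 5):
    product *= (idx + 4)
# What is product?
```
Trace:
  product=1
  product=5, idx=1
  product=30, idx=2
  product=210, idx=3
  product=1680, idx=4

Final answer: 1680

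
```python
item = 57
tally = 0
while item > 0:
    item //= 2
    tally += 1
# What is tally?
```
Trace:
  item=57
  item=57, tally=0
  item=28, tally=1
  item=14, tally=2
  item=7, tally=3
  item=3, tally=4
  item=1, tally=5
  item=0, tally=6

Final answer: 6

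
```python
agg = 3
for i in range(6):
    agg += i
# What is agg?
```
Trace:
  agg=3
  agg=3, i=0
  agg=4, i=1
  agg=6, i=2
  agg=9, i=3
  agg=13, i=4
  agg=18, i=5

Final answer: 18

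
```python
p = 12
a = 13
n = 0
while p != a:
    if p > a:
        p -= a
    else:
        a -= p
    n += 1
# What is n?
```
Trace:
  p=12
  p=12, a=13
  p=12, a=13, n=0
  p=12, a=1, n=1
  p=11, a=1, n=2
  p=10, a=1, n=3
  p=9, a=1, n=4
  p=8, a=1, n=5
  p=7, a=1, n=6
  p=6, a=1, n=7
  p=5, a=1, n=8
  p=4, a=1, n=9
  p=3, a=1, n=10
  p=2, a=1, n=11
  p=1, a=1, n=12

Final answer: 12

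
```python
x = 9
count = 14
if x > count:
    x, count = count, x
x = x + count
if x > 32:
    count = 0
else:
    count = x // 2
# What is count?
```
Trace:
  x=9
  x=9, count=14
  x=9, count=14
  x=23, count=14
  x=23, count=11

Final answer: 11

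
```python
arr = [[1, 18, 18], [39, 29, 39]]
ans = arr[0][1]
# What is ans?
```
Trace:
  arr=[[1, 18, 18], [39, 29, 39]]
  arr=[[1, 18, 18], [39, 29, 39]], ans=18

Final answer: 18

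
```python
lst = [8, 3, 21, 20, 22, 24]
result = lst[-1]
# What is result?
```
Trace:
  lst=[8, 3, 21, 20, 22, 24]
  lst=[8, 3, 21, 20, 22, 24], result=24

Final answer: 24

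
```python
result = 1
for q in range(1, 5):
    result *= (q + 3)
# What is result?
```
Trace:
  result=1
  result=4, q=1
  result=20, q=2
  result=120, q=3
  result=840, q=4

Final answer: 840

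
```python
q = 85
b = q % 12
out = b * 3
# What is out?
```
Trace:
  q=85
  q=85, b=1
  q=85, b=1, out=3

Final answer: 3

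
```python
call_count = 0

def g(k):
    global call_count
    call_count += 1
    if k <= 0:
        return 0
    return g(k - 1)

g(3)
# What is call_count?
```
Call trace:
g(k=3)
  g(k=2)
    g(k=1)
      g(k=0)
      -> return 0
    -> return 0
  -> return 0
-> return 0

call_count is incremented once per call. g is entered once for each k = 3, 2, 1, 0 (the k <= 0 call returns without recursing), i.e. 3 + 1 calls.
call_count = 4

Final answer: 4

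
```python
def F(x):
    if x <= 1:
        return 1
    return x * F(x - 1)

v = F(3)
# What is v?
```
Call trace:
F(x=3)
  F(x=2)
    F(x=1)
    -> return 1
  -> return 2
-> return 6

Final answer: 6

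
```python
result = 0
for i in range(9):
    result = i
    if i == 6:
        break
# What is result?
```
Trace:
  result=0
  result=0, i=0
  result=1, i=1
  result=2, i=2
  result=3, i=3
  result=4, i=4
  result=5, i=5
  result=6, i=6

Final answer: 6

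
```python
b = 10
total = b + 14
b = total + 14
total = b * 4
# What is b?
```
Trace:
  b=10
  b=10, total=24
  b=38, total=24
  b=38, total=152

Final answer: 38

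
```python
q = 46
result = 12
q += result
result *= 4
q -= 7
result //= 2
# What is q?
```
Trace:
  q=46
  q=46, result=12
  q=58, result=12
  q=58, result=48
  q=51, result=48
  q=51, result=24

Final answer: 51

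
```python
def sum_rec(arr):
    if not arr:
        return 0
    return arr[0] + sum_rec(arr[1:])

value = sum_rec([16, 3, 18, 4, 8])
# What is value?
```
Call trace:
sum_rec(arr=[16, 3, 18, 4, 8])
  sum_rec(arr=[3, 18, 4, 8])
    sum_rec(arr=[18, 4, 8])
      sum_rec(arr=[4, 8])
        sum_rec(arr=[8])
          sum_rec(arr=[])
          -> return 0
        -> return 8
      -> return 12
    -> return 30
  -> return 33
-> return 49

Final answer: 49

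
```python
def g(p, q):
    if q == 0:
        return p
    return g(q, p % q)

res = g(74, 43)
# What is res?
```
Call trace:
g(p=74, q=43)
  g(p=43, q=31)
    g(p=31, q=12)
      g(p=12, q=7)
        g(p=7, q=5)
          g(p=5, q=2)
            g(p=2, q=1)
              g(p=1, q=0)
              -> return 1
            -> return 1
          -> return 1
        -> return 1
      -> return 1
    -> return 1
  -> return 1
-> return 1

Final answer: 1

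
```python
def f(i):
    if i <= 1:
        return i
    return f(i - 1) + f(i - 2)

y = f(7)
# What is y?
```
Call trace (a repeated sub-call is expanded the first time; later identical calls just restate its return value):
f(i=7)
  f(i=6)
    f(i=5)
      f(i=4)
        f(i=3)
          f(i=2)
            f(i=1)
            -> return 1
            f(i=0)
            -> return 0
          -> return 1
          f(i=1)
          -> return 1
        -> return 2
        f(i=2) -> return 1  (same call as traced above)
      -> return 3
      f(i=3) -> return 2  (same call as traced above)
    -> return 5
    f(i=4) -> return 3  (same call as traced above)
  -> return 8
  f(i=5) -> return 5  (same call as traced above)
-> return 13

Final answer: 13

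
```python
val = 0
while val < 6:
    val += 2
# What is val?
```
Trace:
  val=0
  val=2
  val=4
  val=6

Final answer: 6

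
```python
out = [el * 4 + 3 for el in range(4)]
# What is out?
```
Trace:
  el=0
  el=1
  el=2
  el=3
  out=[3, 7, 11, 15]

Final answer: [3, 7, 11, 15]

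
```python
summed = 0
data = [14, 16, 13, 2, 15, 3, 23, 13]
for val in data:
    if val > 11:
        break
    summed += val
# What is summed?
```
Trace:
  summed=0
  summed=0, val=14

Final answer: 0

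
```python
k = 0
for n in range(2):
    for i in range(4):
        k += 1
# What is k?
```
Trace:
  k=0
  k=1, n=0, i=0
  k=2, n=0, i=1
  k=3, n=0, i=2
  k=4, n=0, i=3
  k=5, n=1, i=0
  k=6, n=1, i=1
  k=7, n=1, i=2
  k=8, n=1, i=3

Final answer: 8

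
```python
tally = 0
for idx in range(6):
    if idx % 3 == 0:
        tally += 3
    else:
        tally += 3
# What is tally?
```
Trace:
  tally=0
  tally=3, idx=0
  tally=6, idx=1
  tally=9, idx=2
  tally=12, idx=3
  tally=15, idx=4
  tally=18, idx=5

Final answer: 18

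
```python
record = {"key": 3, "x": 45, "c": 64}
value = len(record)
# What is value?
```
Trace:
  record={'key': 3, 'x': 45, 'c': 64}
  record={'key': 3, 'x': 45, 'c': 64}, value=3

Final answer: 3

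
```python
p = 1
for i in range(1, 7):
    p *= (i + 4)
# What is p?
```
Trace:
  p=1
  p=5, i=1
  p=30, i=2
  p=210, i=3
  p=1680, i=4
  p=15120, i=5
  p=151200, i=6

Final answer: 151200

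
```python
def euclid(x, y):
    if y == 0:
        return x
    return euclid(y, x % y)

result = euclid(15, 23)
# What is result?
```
Call trace:
euclid(x=15, y=23)
  euclid(x=23, y=15)
    euclid(x=15, y=8)
      euclid(x=8, y=7)
        euclid(x=7, y=1)
          euclid(x=1, y=0)
          -> return 1
        -> return 1
      -> return 1
    -> return 1
  -> return 1
-> return 1

Final answer: 1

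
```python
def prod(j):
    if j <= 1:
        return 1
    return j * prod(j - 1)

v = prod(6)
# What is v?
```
Call trace:
prod(j=6)
  prod(j=5)
    prod(j=4)
      prod(j=3)
        prod(j=2)
          prod(j=1)
          -> return 1
        -> return 2
      -> return 6
    -> return 24
  -> return 120
-> return 720

Final answer: 720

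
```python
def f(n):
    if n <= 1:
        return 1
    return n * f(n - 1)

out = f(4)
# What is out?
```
Call trace:
f(n=4)
  f(n=3)
    f(n=2)
      f(n=1)
      -> return 1
    -> return 2
  -> return 6
-> return 24

Final answer: 24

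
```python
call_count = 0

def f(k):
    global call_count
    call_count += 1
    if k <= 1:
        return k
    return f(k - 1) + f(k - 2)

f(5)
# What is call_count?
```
Call trace (a repeated sub-call is expanded the first time; later identical calls just restate its return value):
f(k=5)
  f(k=4)
    f(k=3)
      f(k=2)
        f(k=1)
        -> return 1
        f(k=0)
        -> return 0
      -> return 1
      f(k=1)
      -> return 1
    -> return 2
    f(k=2) -> return 1  (same call as traced above)
  -> return 3
  f(k=3) -> return 2  (same call as traced above)
-> return 5

call_count is incremented once per call, so count the calls in each subtree. Let C(k) = number of calls made by f(k).
C(0) = C(1) = 1 (base case, no recursion); C(k) = 1 + C(k - 1) + C(k - 2) otherwise.
C(2) = 1 + C(1) + C(0) = 1 + 1 + 1 = 3
C(3) = 1 + C(2) + C(1) = 1 + 3 + 1 = 5
C(4) = 1 + C(3) + C(2) = 1 + 5 + 3 = 9
C(5) = 1 + C(4) + C(3) = 1 + 9 + 5 = 15
call_count = C(5) = 15

Final answer: 15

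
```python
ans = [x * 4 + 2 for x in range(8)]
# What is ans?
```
Trace:
  x=0
  x=1
  x=2
  x=3
  x=4
  x=5
  x=6
  x=7
  ans=[2, 6, 10, 14, 18, 22, 26, 30]

Final answer: [2, 6, 10, 14, 18, 22, 26, 30]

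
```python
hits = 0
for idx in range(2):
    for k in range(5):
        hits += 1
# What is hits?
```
Trace:
  hits=0
  hits=1, idx=0, k=0
  hits=2, idx=0, k=1
  hits=3, idx=0, k=2
  hits=4, idx=0, k=3
  hits=5, idx=0, k=4
  hits=6, idx=1, k=0
  hits=7, idx=1, k=1
  hits=8, idx=1, k=2
  hits=9, idx=1, k=3
  hits=10, idx=1, k=4

Final answer: 10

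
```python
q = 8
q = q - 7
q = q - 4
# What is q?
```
Trace:
  q=8
  q=1
  q=-3

Final answer: -3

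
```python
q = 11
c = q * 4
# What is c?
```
Trace:
  q=11
  q=11, c=44

Final answer: 44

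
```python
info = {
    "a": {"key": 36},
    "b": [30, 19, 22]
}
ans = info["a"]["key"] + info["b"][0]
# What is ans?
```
Trace:
  info={'a': {'key': 36}, 'b': [30, 19, 22]}
  info={'a': {'key': 36}, 'b': [30, 19, 22]}, ans=66

Final answer: 66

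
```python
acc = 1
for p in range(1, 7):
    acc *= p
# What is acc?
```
Trace:
  acc=1
  acc=1, p=1
  acc=2, p=2
  acc=6, p=3
  acc=24, p=4
  acc=120, p=5
  acc=720, p=6

Final answer: 720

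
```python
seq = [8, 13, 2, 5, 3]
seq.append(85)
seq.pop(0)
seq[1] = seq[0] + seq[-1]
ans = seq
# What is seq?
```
Trace:
  seq=[8, 13, 2, 5, 3]
  seq=[8, 13, 2, 5, 3, 85]
  seq=[13, 2, 5, 3, 85]
  seq=[13, 98, 5, 3, 85]
  seq=[13, 98, 5, 3, 85], ans=[13, 98, 5, 3, 85]

Final answer: [13, 98, 5, 3, 85]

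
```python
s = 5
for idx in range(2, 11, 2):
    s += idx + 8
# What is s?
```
Trace:
  s=5
  s=15, idx=2
  s=27, idx=4
  s=41, idx=6
  s=57, idx=8
  s=75, idx=10

Final answer: 75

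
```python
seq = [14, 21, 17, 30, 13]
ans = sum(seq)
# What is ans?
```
Trace:
  seq=[14, 21, 17, 30, 13]
  seq=[14, 21, 17, 30, 13], ans=95

Final answer: 95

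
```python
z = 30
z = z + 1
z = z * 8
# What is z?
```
Trace:
  z=30
  z=31
  z=248

Final answer: 248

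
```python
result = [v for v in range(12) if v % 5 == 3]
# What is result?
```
Trace:
  v=0
  v=1
  v=2
  v=3
  v=4
  v=5
  v=6
  v=7
  v=8
  v=9
  v=10
  v=11
  result=[3, 8]

Final answer: [3, 8]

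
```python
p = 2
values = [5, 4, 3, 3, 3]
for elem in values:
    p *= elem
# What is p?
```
Trace:
  p=2
  p=10, elem=5
  p=40, elem=4
  p=120, elem=3
  p=360, elem=3
  p=1080, elem=3

Final answer: 1080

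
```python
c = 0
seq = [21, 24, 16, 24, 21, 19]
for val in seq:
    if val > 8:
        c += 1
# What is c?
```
Trace:
  c=0
  c=1, val=21
  c=2, val=24
  c=3, val=16
  c=4, val=24
  c=5, val=21
  c=6, val=19

Final answer: 6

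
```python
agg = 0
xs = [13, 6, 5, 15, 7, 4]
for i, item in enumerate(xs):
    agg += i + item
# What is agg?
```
Trace:
  agg=0
  agg=13, i=0, item=13
  agg=20, i=1, item=6
  agg=27, i=2, item=5
  agg=45, i=3, item=15
  agg=56, i=4, item=7
  agg=65, i=5, item=4

Final answer: 65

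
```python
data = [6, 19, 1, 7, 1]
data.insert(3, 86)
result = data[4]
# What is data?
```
Trace:
  data=[6, 19, 1, 7, 1]
  data=[6, 19, 1, 86, 7, 1]
  data=[6, 19, 1, 86, 7, 1], result=7

Final answer: [6, 19, 1, 86, 7, 1]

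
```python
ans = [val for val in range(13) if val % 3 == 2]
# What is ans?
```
Trace:
  val=0
  val=1
  val=2
  val=3
  val=4
  val=5
  val=6
  val=7
  val=8
  val=9
  val=10
  val=11
  val=12
  ans=[2, 5, 8, 11]

Final answer: [2, 5, 8, 11]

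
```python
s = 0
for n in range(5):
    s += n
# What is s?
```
Trace:
  s=0
  s=0, n=0
  s=1, n=1
  s=3, n=2
  s=6, n=3
  s=10, n=4

Final answer: 10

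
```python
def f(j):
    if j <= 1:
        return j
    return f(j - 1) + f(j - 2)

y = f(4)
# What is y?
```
Call trace (a repeated sub-call is expanded the first time; later identical calls just restate its return value):
f(j=4)
  f(j=3)
    f(j=2)
      f(j=1)
      -> return 1
      f(j=0)
      -> return 0
    -> return 1
    f(j=1)
    -> return 1
  -> return 2
  f(j=2) -> return 1  (same call as traced above)
-> return 3

Final answer: 3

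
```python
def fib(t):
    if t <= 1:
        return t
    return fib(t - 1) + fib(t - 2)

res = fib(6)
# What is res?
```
Call trace (a repeated sub-call is expanded the first time; later identical calls just restate its return value):
fib(t=6)
  fib(t=5)
    fib(t=4)
      fib(t=3)
        fib(t=2)
          fib(t=1)
          -> return 1
          fib(t=0)
          -> return 0
        -> return 1
        fib(t=1)
        -> return 1
      -> return 2
      fib(t=2) -> return 1  (same call as traced above)
    -> return 3
    fib(t=3) -> return 2  (same call as traced above)
  -> return 5
  fib(t=4) -> return 3  (same call as traced above)
-> return 8

Final answer: 8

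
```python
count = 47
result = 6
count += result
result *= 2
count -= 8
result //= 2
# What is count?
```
Trace:
  count=47
  count=47, result=6
  count=53, result=6
  count=53, result=12
  count=45, result=12
  count=45, result=6

Final answer: 45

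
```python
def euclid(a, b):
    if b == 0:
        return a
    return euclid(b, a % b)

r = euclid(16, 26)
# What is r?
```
Call trace:
euclid(a=16, b=26)
  euclid(a=26, b=16)
    euclid(a=16, b=10)
      euclid(a=10, b=6)
        euclid(a=6, b=4)
          euclid(a=4, b=2)
            euclid(a=2, b=0)
            -> return 2
          -> return 2
        -> return 2
      -> return 2
    -> return 2
  -> return 2
-> return 2

Final answer: 2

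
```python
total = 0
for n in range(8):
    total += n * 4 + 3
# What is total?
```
Trace:
  total=0
  total=3, n=0
  total=10, n=1
  total=21, n=2
  total=36, n=3
  total=55, n=4
  total=78, n=5
  total=105, n=6
  total=136, n=7

Final answer: 136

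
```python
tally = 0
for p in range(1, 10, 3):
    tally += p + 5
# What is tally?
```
Trace:
  tally=0
  tally=6, p=1
  tally=15, p=4
  tally=27, p=7

Final answer: 27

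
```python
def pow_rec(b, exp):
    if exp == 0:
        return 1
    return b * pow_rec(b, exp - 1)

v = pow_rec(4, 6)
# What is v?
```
Call trace:
pow_rec(b=4, exp=6)
  pow_rec(b=4, exp=5)
    pow_rec(b=4, exp=4)
      pow_rec(b=4, exp=3)
        pow_rec(b=4, exp=2)
          pow_rec(b=4, exp=1)
            pow_rec(b=4, exp=0)
            -> return 1
          -> return 4
        -> return 16
      -> return 64
    -> return 256
  -> return 1024
-> return 4096

Final answer: 4096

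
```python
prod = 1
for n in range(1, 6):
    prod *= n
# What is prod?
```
Trace:
  prod=1
  prod=1, n=1
  prod=2, n=2
  prod=6, n=3
  prod=24, n=4
  prod=120, n=5

Final answer: 120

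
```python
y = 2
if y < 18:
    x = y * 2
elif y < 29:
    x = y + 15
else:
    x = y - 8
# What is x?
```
Trace:
  y=2
  y=2, x=4

Final answer: 4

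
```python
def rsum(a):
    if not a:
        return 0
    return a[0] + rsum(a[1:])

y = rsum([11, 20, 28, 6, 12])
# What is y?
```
Call trace:
rsum(a=[11, 20, 28, 6, 12])
  rsum(a=[20, 28, 6, 12])
    rsum(a=[28, 6, 12])
      rsum(a=[6, 12])
        rsum(a=[12])
          rsum(a=[])
          -> return 0
        -> return 12
      -> return 18
    -> return 46
  -> return 66
-> return 77

Final answer: 77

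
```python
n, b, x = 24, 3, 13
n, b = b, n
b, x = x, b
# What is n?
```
Trace:
  n=24, b=3, x=13
  n=3, b=24, x=13
  n=3, b=13, x=24

Final answer: 3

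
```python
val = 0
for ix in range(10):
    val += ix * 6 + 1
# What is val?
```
Trace:
  val=0
  val=1, ix=0
  val=8, ix=1
  val=21, ix=2
  val=40, ix=3
  val=65, ix=4
  val=96, ix=5
  val=133, ix=6
  val=176, ix=7
  val=225, ix=8
  val=280, ix=9

Final answer: 280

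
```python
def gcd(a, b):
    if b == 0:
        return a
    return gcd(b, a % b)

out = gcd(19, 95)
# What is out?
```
Call trace:
gcd(a=19, b=95)
  gcd(a=95, b=19)
    gcd(a=19, b=0)
    -> return 19
  -> return 19
-> return 19

Final answer: 19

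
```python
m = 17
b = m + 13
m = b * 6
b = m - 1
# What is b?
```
Trace:
  m=17
  m=17, b=30
  m=180, b=30
  m=180, b=179

Final answer: 179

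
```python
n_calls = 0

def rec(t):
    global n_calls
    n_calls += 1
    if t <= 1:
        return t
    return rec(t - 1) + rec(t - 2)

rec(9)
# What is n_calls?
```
Call trace (a repeated sub-call is expanded the first time; later identical calls just restate its return value):
rec(t=9)
  rec(t=8)
    rec(t=7)
      rec(t=6)
        rec(t=5)
          rec(t=4)
            rec(t=3)
              rec(t=2)
                rec(t=1)
                -> return 1
                rec(t=0)
                -> return 0
              -> return 1
              rec(t=1)
              -> return 1
            -> return 2
            rec(t=2) -> return 1  (same call as traced above)
          -> return 3
          rec(t=3) -> return 2  (same call as traced above)
        -> return 5
        rec(t=4) -> return 3  (same call as traced above)
      -> return 8
      rec(t=5) -> return 5  (same call as traced above)
    -> return 13
    rec(t=6) -> return 8  (same call as traced above)
  -> return 21
  rec(t=7) -> return 13  (same call as traced above)
-> return 34

n_calls is incremented once per call, so count the calls in each subtree. Let C(t) = number of calls made by rec(t).
C(0) = C(1) = 1 (base case, no recursion); C(t) = 1 + C(t - 1) + C(t - 2) otherwise.
C(2) = 1 + C(1) + C(0) = 1 + 1 + 1 = 3
C(3) = 1 + C(2) + C(1) = 1 + 3 + 1 = 5
C(4) = 1 + C(3) + C(2) = 1 + 5 + 3 = 9
C(5) = 1 + C(4) + C(3) = 1 + 9 + 5 = 15
C(6) = 1 + C(5) + C(4) = 1 + 15 + 9 = 25
C(7) = 1 + C(6) + C(5) = 1 + 25 + 15 = 41
C(8) = 1 + C(7) + C(6) = 1 + 41 + 25 = 67
C(9) = 1 + C(8) + C(7) = 1 + 67 + 41 = 109
n_calls = C(9) = 109

Final answer: 109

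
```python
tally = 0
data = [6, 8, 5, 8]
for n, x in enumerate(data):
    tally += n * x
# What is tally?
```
Trace:
  tally=0
  tally=0, n=0, x=6
  tally=8, n=1, x=8
  tally=18, n=2, x=5
  tally=42, n=3, x=8

Final answer: 42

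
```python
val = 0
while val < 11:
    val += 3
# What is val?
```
Trace:
  val=0
  val=3
  val=6
  val=9
  val=12

Final answer: 12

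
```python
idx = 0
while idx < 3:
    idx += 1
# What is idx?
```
Trace:
  idx=0
  idx=1
  idx=2
  idx=3

Final answer: 3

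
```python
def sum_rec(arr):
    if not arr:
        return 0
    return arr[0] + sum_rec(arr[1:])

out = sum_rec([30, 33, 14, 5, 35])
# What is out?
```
Call trace:
sum_rec(arr=[30, 33, 14, 5, 35])
  sum_rec(arr=[33, 14, 5, 35])
    sum_rec(arr=[14, 5, 35])
      sum_rec(arr=[5, 35])
        sum_rec(arr=[35])
          sum_rec(arr=[])
          -> return 0
        -> return 35
      -> return 40
    -> return 54
  -> return 87
-> return 117

Final answer: 117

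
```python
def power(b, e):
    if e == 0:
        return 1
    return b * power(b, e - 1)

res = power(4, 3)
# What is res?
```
Call trace:
power(b=4, e=3)
  power(b=4, e=2)
    power(b=4, e=1)
      power(b=4, e=0)
      -> return 1
    -> return 4
  -> return 16
-> return 64

Final answer: 64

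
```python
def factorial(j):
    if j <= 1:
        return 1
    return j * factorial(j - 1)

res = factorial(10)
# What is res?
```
Call trace:
factorial(j=10)
  factorial(j=9)
    factorial(j=8)
      factorial(j=7)
        factorial(j=6)
          factorial(j=5)
            factorial(j=4)
              factorial(j=3)
                factorial(j=2)
                  factorial(j=1)
                  -> return 1
                -> return 2
              -> return 6
            -> return 24
          -> return 120
        -> return 720
      -> return 5040
    -> return 40320
  -> return 362880
-> return 3628800

Final answer: 3628800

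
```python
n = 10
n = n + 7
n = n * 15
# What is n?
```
Trace:
  n=10
  n=17
  n=255

Final answer: 255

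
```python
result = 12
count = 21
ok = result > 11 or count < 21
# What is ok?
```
Trace:
  result=12
  result=12, count=21
  result=12, count=21, ok=True

Final answer: True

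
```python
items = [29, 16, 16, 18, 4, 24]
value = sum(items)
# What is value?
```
Trace:
  items=[29, 16, 16, 18, 4, 24]
  items=[29, 16, 16, 18, 4, 24], value=107

Final answer: 107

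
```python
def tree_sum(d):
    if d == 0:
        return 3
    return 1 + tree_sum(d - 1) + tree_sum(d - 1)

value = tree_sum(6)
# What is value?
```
Call trace (a repeated sub-call is expanded the first time; later identical calls just restate its return value):
tree_sum(d=6)
  tree_sum(d=5)
    tree_sum(d=4)
      tree_sum(d=3)
        tree_sum(d=2)
          tree_sum(d=1)
            tree_sum(d=0)
            -> return 3
            tree_sum(d=0)
            -> return 3
          -> return 7
          tree_sum(d=1) -> return 7  (same call as traced above)
        -> return 15
        tree_sum(d=2) -> return 15  (same call as traced above)
      -> return 31
      tree_sum(d=3) -> return 31  (same call as traced above)
    -> return 63
    tree_sum(d=4) -> return 63  (same call as traced above)
  -> return 127
  tree_sum(d=5) -> return 127  (same call as traced above)
-> return 255

Final answer: 255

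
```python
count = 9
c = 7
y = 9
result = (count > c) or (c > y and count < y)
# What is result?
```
Trace:
  count=9
  count=9, c=7
  count=9, c=7, y=9
  count=9, c=7, y=9, result=True

Final answer: True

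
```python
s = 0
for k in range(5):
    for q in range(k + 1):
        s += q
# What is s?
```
Trace:
  s=0
  s=0, k=0, q=0
  s=0, k=1, q=0
  s=1, k=1, q=1
  s=1, k=2, q=0
  s=2, k=2, q=1
  s=4, k=2, q=2
  s=4, k=3, q=0
  s=5, k=3, q=1
  s=7, k=3, q=2
  s=10, k=3, q=3
  s=10, k=4, q=0
  s=11, k=4, q=1
  s=13, k=4, q=2
  s=16, k=4, q=3
  s=20, k=4, q=4

Final answer: 20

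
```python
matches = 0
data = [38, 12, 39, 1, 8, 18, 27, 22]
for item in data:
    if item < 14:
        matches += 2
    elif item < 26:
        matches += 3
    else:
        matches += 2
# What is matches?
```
Trace:
  matches=0
  matches=2, item=38
  matches=4, item=12
  matches=6, item=39
  matches=8, item=1
  matches=10, item=8
  matches=13, item=18
  matches=15, item=27
  matches=18, item=22

Final answer: 18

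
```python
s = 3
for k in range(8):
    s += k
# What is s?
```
Trace:
  s=3
  s=3, k=0
  s=4, k=1
  s=6, k=2
  s=9, k=3
  s=13, k=4
  s=18, k=5
  s=24, k=6
  s=31, k=7

Final answer: 31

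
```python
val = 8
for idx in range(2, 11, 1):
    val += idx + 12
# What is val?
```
Trace:
  val=8
  val=22, idx=2
  val=37, idx=3
  val=53, idx=4
  val=70, idx=5
  val=88, idx=6
  val=107, idx=7
  val=127, idx=8
  val=148, idx=9
  val=170, idx=10

Final answer: 170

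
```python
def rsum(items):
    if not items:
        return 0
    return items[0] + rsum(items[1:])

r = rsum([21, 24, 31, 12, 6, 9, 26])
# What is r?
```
Call trace:
rsum(items=[21, 24, 31, 12, 6, 9, 26])
  rsum(items=[24, 31, 12, 6, 9, 26])
    rsum(items=[31, 12, 6, 9, 26])
      rsum(items=[12, 6, 9, 26])
        rsum(items=[6, 9, 26])
          rsum(items=[9, 26])
            rsum(items=[26])
              rsum(items=[])
              -> return 0
            -> return 26
          -> return 35
        -> return 41
      -> return 53
    -> return 84
  -> return 108
-> return 129

Final answer: 129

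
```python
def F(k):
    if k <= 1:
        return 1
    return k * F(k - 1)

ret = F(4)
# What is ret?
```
Call trace:
F(k=4)
  F(k=3)
    F(k=2)
      F(k=1)
      -> return 1
    -> return 2
  -> return 6
-> return 24

Final answer: 24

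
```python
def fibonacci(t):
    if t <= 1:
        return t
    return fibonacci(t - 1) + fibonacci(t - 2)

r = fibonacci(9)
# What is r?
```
Call trace (a repeated sub-call is expanded the first time; later identical calls just restate its return value):
fibonacci(t=9)
  fibonacci(t=8)
    fibonacci(t=7)
      fibonacci(t=6)
        fibonacci(t=5)
          fibonacci(t=4)
            fibonacci(t=3)
              fibonacci(t=2)
                fibonacci(t=1)
                -> return 1
                fibonacci(t=0)
                -> return 0
              -> return 1
              fibonacci(t=1)
              -> return 1
            -> return 2
            fibonacci(t=2) -> return 1  (same call as traced above)
          -> return 3
          fibonacci(t=3) -> return 2  (same call as traced above)
        -> return 5
        fibonacci(t=4) -> return 3  (same call as traced above)
      -> return 8
      fibonacci(t=5) -> return 5  (same call as traced above)
    -> return 13
    fibonacci(t=6) -> return 8  (same call as traced above)
  -> return 21
  fibonacci(t=7) -> return 13  (same call as traced above)
-> return 34

Final answer: 34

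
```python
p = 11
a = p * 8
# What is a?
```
Trace:
  p=11
  p=11, a=88

Final answer: 88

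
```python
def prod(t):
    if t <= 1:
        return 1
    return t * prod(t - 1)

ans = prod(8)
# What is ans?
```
Call trace:
prod(t=8)
  prod(t=7)
    prod(t=6)
      prod(t=5)
        prod(t=4)
          prod(t=3)
            prod(t=2)
              prod(t=1)
              -> return 1
            -> return 2
          -> return 6
        -> return 24
      -> return 120
    -> return 720
  -> return 5040
-> return 40320

Final answer: 40320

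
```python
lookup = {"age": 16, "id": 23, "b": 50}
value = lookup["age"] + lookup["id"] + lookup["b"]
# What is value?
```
Trace:
  lookup={'age': 16, 'id': 23, 'b': 50}
  lookup={'age': 16, 'id': 23, 'b': 50}, value=89

Final answer: 89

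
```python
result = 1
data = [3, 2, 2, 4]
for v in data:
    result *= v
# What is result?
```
Trace:
  result=1
  result=3, v=3
  result=6, v=2
  result=12, v=2
  result=48, v=4

Final answer: 48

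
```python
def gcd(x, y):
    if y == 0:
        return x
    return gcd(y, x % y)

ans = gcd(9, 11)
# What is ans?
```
Call trace:
gcd(x=9, y=11)
  gcd(x=11, y=9)
    gcd(x=9, y=2)
      gcd(x=2, y=1)
        gcd(x=1, y=0)
        -> return 1
      -> return 1
    -> return 1
  -> return 1
-> return 1

Final answer: 1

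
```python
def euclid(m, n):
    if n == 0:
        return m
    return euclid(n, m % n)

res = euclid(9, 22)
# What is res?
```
Call trace:
euclid(m=9, n=22)
  euclid(m=22, n=9)
    euclid(m=9, n=4)
      euclid(m=4, n=1)
        euclid(m=1, n=0)
        -> return 1
      -> return 1
    -> return 1
  -> return 1
-> return 1

Final answer: 1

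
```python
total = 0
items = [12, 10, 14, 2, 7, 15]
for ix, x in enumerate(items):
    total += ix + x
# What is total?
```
Trace:
  total=0
  total=12, ix=0, x=12
  total=23, ix=1, x=10
  total=39, ix=2, x=14
  total=44, ix=3, x=2
  total=55, ix=4, x=7
  total=75, ix=5, x=15

Final answer: 75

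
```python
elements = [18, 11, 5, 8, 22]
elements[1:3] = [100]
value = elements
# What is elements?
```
Trace:
  elements=[18, 11, 5, 8, 22]
  elements=[18, 100, 8, 22]
  elements=[18, 100, 8, 22], value=[18, 100, 8, 22]

Final answer: [18, 100, 8, 22]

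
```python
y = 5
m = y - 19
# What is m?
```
Trace:
  y=5
  y=5, m=-14

Final answer: -14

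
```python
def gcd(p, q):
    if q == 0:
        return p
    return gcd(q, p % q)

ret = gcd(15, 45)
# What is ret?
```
Call trace:
gcd(p=15, q=45)
  gcd(p=45, q=15)
    gcd(p=15, q=0)
    -> return 15
  -> return 15
-> return 15

Final answer: 15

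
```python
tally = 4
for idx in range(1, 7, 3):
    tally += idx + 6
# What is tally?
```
Trace:
  tally=4
  tally=11, idx=1
  tally=21, idx=4

Final answer: 21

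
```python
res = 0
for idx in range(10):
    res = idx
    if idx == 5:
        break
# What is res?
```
Trace:
  res=0
  res=0, idx=0
  res=1, idx=1
  res=2, idx=2
  res=3, idx=3
  res=4, idx=4
  res=5, idx=5

Final answer: 5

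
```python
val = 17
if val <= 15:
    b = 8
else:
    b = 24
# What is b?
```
Trace:
  val=17
  val=17, b=24

Final answer: 24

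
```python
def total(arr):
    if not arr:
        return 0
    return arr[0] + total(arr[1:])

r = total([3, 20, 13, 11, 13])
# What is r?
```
Call trace:
total(arr=[3, 20, 13, 11, 13])
  total(arr=[20, 13, 11, 13])
    total(arr=[13, 11, 13])
      total(arr=[11, 13])
        total(arr=[13])
          total(arr=[])
          -> return 0
        -> return 13
      -> return 24
    -> return 37
  -> return 57
-> return 60

Final answer: 60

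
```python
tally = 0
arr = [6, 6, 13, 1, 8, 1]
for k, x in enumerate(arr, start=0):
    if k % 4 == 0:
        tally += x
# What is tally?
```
Trace:
  tally=0
  tally=6, k=0, x=6
  tally=6, k=1, x=6
  tally=6, k=2, x=13
  tally=6, k=3, x=1
  tally=14, k=4, x=8
  tally=14, k=5, x=1

Final answer: 14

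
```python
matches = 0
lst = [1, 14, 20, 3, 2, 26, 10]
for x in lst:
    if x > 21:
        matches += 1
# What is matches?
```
Trace:
  matches=0
  matches=0, x=1
  matches=0, x=14
  matches=0, x=20
  matches=0, x=3
  matches=0, x=2
  matches=1, x=26
  matches=1, x=10

Final answer: 1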